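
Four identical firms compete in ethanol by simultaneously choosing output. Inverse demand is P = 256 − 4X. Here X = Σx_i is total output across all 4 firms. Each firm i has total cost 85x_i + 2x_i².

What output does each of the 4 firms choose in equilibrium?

A representative firm's profit is π_i = x_i(256 − 4X) − 85x_i − 2x_i², with X = x_i + Σ_{j≠i} x_j.
First-order condition: 171 − 12x_i − 4Σ_{j≠i} x_j = 0.
Imposing symmetry (x_j = x for all j) turns Σ_{j≠i} x_j into 3x, so 171 = 24x and x = 7.125.

7.125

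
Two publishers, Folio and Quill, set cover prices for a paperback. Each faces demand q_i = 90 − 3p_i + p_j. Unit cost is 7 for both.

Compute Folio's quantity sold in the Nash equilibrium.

Folio's profit: π = (p_{Folio} − 7)(90 − 3p_{Folio} + p_{Quill}).
∂π/∂p_{Folio} = 111 − 6p_{Folio} + p_{Quill} = 0 ⇒ p_{Folio} = 18.5 + (1/6)p_{Quill}.
By symmetry p_{Quill} = p_{Folio}; substituting into the reaction function, (5/6)p_{Folio} = 18.5 and p_{Folio} = 22.2.
q_{Folio} = 90 − 3·22.2 + 22.2 = 45.6.

45.6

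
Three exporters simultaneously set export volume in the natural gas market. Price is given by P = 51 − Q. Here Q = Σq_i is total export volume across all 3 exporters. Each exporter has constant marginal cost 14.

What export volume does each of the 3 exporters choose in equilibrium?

9.25

A representative exporter's profit is π_i = q_i(51 − Q) − 14q_i, with Q = q_i + Σ_{j≠i} q_j.
First-order condition: 37 − 2q_i − Σ_{j≠i} q_j = 0.
In a symmetric equilibrium every exporter chooses the same q, so Σ_{j≠i} q_j = 2q. The condition becomes 37 − 4q = 0, giving q = 37/4 = 9.25.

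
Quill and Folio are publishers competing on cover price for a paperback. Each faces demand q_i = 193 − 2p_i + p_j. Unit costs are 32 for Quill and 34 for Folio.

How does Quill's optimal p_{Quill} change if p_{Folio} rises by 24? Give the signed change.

Quill's profit: π = (p_{Quill} − 32)(193 − 2p_{Quill} + p_{Folio}).
∂π/∂p_{Quill} = 257 − 4p_{Quill} + p_{Folio} = 0 ⇒ p_{Quill} = 64.25 + 0.25p_{Folio}.
The reaction-function slope is 0.25, so a 24-unit rise in p_{Folio} moves p_{Quill} by 0.25 × 24 = 6. Quill's best response rises — the actions are strategic complements.

6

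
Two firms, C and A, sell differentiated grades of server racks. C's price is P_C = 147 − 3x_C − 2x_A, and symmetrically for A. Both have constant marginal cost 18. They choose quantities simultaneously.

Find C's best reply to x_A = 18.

15.5

Firm C's profit: π = x_C(147 − 3x_C − 2x_A) − 18x_C.
∂π/∂x_C = 129 − 6x_C − 2x_A = 0 ⇒ x_C = 21.5 − (1/3)x_A.
At x_A = 18: x_C = 21.5 − (1/3)·18 = 15.5.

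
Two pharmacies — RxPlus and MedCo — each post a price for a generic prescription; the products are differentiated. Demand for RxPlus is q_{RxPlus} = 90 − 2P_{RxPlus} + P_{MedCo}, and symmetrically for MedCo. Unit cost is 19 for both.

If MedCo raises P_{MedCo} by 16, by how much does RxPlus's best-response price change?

RxPlus's profit: π = (P_{RxPlus} − 19)(90 − 2P_{RxPlus} + P_{MedCo}).
∂π/∂P_{RxPlus} = 128 − 4P_{RxPlus} + P_{MedCo} = 0 ⇒ P_{RxPlus} = 32 + 0.25P_{MedCo}.
The reaction-function slope is 0.25, so a 16-unit rise in P_{MedCo} moves P_{RxPlus} by 0.25 × 16 = 4. RxPlus's best response rises — the actions are strategic complements.

4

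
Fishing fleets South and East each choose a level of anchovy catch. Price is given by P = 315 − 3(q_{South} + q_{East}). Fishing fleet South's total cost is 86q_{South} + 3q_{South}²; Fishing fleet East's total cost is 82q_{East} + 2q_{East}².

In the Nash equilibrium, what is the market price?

Fishing fleet South's profit: π = q_{South}(315 − 3(q_{South} + q_{East})) − 86q_{South} − 3q_{South}².
∂π/∂q_{South} = 229 − 12q_{South} − 3q_{East} = 0, so q_{South} = 229/12 − 0.25q_{East}.
For East: ∂π/∂q_{East} = 233 − 10q_{East} − 3q_{South} = 0 ⇒ q_{East} = 23.3 − 0.3q_{South}.
Substituting the second reaction function into the first: q_{South} = 229/12 − 0.25(23.3 − 0.3q_{South}), which gives 0.925q_{South} = 1591/120 ⇒ q_{South} = 43/3.
Then q_{East} = 23.3 − 0.3·(43/3) = 19.
Equilibrium price: P = 315 − 3·(100/3) = 215.

215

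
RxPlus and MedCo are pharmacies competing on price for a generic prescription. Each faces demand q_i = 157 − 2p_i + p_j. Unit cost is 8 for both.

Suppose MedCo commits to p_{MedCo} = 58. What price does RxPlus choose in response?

RxPlus's profit: π = (p_{RxPlus} − 8)(157 − 2p_{RxPlus} + p_{MedCo}).
∂π/∂p_{RxPlus} = 173 − 4p_{RxPlus} + p_{MedCo} = 0 ⇒ p_{RxPlus} = 43.25 + 0.25p_{MedCo}.
At p_{MedCo} = 58: p_{RxPlus} = 43.25 + 0.25·58 = 57.75.

57.75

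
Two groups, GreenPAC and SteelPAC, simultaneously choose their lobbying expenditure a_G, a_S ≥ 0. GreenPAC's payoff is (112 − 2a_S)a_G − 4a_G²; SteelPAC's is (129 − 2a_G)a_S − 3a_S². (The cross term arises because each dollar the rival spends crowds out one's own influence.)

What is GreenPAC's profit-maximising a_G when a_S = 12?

11

Expanding GreenPAC's payoff: 112a_G − 2a_Sa_G − 4a_G².
∂π/∂a_G = 112 − 2a_S − 8a_G = 0, so a_G = 14 − 0.25a_S.
At a_S = 12: a_G = 14 − 0.25·12 = 11.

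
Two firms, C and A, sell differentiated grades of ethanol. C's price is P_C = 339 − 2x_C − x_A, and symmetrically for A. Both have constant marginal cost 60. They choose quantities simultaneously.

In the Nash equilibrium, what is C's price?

Firm C's profit: π = x_C(339 − 2x_C − x_A) − 60x_C.
∂π/∂x_C = 279 − 4x_C − x_A = 0 ⇒ x_C = 69.75 − 0.25x_A.
By symmetry x_A = x_C; substituting into the reaction function, 1.25x_C = 69.75 and x_C = 55.8.
P_C = 339 − 2·55.8 − 55.8 = 171.6.

171.6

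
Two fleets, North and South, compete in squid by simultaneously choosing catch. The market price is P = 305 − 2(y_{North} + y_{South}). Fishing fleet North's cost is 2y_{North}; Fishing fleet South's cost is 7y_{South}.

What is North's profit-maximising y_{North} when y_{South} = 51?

Fishing fleet North's profit: π = y_{North}(305 − 2(y_{North} + y_{South})) − 2y_{North}.
∂π/∂y_{North} = 303 − 4y_{North} − 2y_{South} = 0, so y_{North} = 75.75 − 0.5y_{South}.
At y_{South} = 51: y_{North} = 75.75 − 0.5·51 = 50.25.

50.25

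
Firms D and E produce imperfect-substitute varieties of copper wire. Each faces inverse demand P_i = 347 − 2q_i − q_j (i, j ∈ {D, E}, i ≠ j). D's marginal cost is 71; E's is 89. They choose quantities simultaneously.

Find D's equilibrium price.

Firm D's profit: π = q_D(347 − 2q_D − q_E) − 71q_D.
∂π/∂q_D = 276 − 4q_D − q_E = 0 ⇒ q_D = 69 − 0.25q_E.
Similarly q_E = 64.5 − 0.25q_D.
Solving the two reaction functions simultaneously: (1 − (−0.25)(−0.25))q_D = 69 − 0.25·64.5, so 0.9375q_D = 52.875 and q_D = 56.4.
Then q_E = 64.5 − 0.25·56.4 = 50.4.
P_D = 347 − 2·56.4 − 50.4 = 183.8.

183.8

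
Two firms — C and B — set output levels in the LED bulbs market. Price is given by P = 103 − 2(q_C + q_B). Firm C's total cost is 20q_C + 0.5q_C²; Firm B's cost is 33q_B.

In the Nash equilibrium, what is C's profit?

360

Firm C's profit: π = q_C(103 − 2(q_C + q_B)) − 20q_C − 0.5q_C².
∂π/∂q_C = 83 − 5q_C − 2q_B = 0, so q_C = 16.6 − 0.4q_B.
For B: ∂π/∂q_B = 70 − 4q_B − 2q_C = 0 ⇒ q_B = 17.5 − 0.5q_C.
Plugging q_B into C's best response: q_C = 16.6 − 0.4(17.5 − 0.5q_C) ⇒ 0.8q_C = 9.6, so q_C = 12.
Then q_B = 17.5 − 0.5·12 = 11.5.
Price P = 103 − 2·23.5 = 56.
C's profit: (56 − 20)·12 − 0.5(12)² = 360.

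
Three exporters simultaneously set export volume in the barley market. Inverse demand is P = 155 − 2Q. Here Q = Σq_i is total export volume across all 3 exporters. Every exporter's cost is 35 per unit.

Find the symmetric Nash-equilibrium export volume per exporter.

15

A representative exporter's profit is π_i = q_i(155 − 2Q) − 35q_i, with Q = q_i + Σ_{j≠i} q_j.
First-order condition: 120 − 4q_i − 2Σ_{j≠i} q_j = 0.
Imposing symmetry (q_j = q for all j) turns Σ_{j≠i} q_j into 2q, so 120 = 8q and q = 15.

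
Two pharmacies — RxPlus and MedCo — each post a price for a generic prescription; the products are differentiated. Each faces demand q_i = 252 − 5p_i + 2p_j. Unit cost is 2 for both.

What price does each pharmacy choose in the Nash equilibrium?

RxPlus's profit: π = (p_{RxPlus} − 2)(252 − 5p_{RxPlus} + 2p_{MedCo}).
∂π/∂p_{RxPlus} = 262 − 10p_{RxPlus} + 2p_{MedCo} = 0 ⇒ p_{RxPlus} = 26.2 + 0.2p_{MedCo}.
Setting p_{RxPlus} = p_{MedCo} in the reaction function: p_{RxPlus} = 26.2 + 0.2p_{RxPlus}, so p_{RxPlus} = 26.2 / 0.8 = 32.75.

32.75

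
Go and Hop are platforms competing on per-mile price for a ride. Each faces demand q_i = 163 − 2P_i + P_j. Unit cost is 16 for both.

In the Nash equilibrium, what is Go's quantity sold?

Go's profit: π = (P_{Go} − 16)(163 − 2P_{Go} + P_{Hop}).
∂π/∂P_{Go} = 195 − 4P_{Go} + P_{Hop} = 0 ⇒ P_{Go} = 48.75 + 0.25P_{Hop}.
Setting P_{Go} = P_{Hop} in the reaction function: P_{Go} = 48.75 + 0.25P_{Go}, so P_{Go} = 48.75 / 0.75 = 65.
q_{Go} = 163 − 2·65 + 65 = 98.

98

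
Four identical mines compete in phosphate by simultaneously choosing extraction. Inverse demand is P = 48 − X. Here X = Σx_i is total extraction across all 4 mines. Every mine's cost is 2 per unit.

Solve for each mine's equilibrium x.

9.2

A representative mine's profit is π_i = x_i(48 − X) − 2x_i, with X = x_i + Σ_{j≠i} x_j.
First-order condition: 46 − 2x_i − Σ_{j≠i} x_j = 0.
Imposing symmetry (x_j = x for all j) turns Σ_{j≠i} x_j into 3x, so 46 = 5x and x = 9.2.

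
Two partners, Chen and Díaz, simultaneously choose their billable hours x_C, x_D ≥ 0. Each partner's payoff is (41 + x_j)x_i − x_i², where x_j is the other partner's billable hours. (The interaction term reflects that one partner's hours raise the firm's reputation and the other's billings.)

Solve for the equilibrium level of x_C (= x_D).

41

Chen's payoff is (41 + x_D)x_C − x_C².
∂π/∂x_C = 41 + x_D − 2x_C = 0, so x_C = 20.5 + 0.5x_D.
By symmetry x_D = x_C; substituting into the reaction function, 0.5x_C = 20.5 and x_C = 41.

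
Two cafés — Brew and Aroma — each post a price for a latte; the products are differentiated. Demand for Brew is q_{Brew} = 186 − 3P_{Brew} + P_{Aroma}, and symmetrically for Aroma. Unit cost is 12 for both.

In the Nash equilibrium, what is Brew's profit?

Brew's profit: π = (P_{Brew} − 12)(186 − 3P_{Brew} + P_{Aroma}).
∂π/∂P_{Brew} = 222 − 6P_{Brew} + P_{Aroma} = 0 ⇒ P_{Brew} = 37 + (1/6)P_{Aroma}.
The game is symmetric, so in equilibrium P_{Aroma} = P_{Brew}: the reaction function gives (5/6)P_{Brew} = 37, hence P_{Brew} = 44.4.
q_{Brew} = 186 − 3·44.4 + 44.4 = 97.2.
Profit = (44.4 − 12)·97.2 = 3149.28.

3149.28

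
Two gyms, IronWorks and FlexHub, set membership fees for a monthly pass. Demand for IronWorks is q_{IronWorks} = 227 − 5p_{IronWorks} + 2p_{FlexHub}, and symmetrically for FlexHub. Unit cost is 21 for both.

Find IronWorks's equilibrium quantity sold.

IronWorks's profit: π = (p_{IronWorks} − 21)(227 − 5p_{IronWorks} + 2p_{FlexHub}).
∂π/∂p_{IronWorks} = 332 − 10p_{IronWorks} + 2p_{FlexHub} = 0 ⇒ p_{IronWorks} = 33.2 + 0.2p_{FlexHub}.
Setting p_{IronWorks} = p_{FlexHub} in the reaction function: p_{IronWorks} = 33.2 + 0.2p_{IronWorks}, so p_{IronWorks} = 33.2 / 0.8 = 41.5.
q_{IronWorks} = 227 − 5·41.5 + 2·41.5 = 102.5.

102.5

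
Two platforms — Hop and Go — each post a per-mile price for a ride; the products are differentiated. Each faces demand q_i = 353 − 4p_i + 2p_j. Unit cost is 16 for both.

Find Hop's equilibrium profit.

11449

Hop's profit: π = (p_{Hop} − 16)(353 − 4p_{Hop} + 2p_{Go}).
∂π/∂p_{Hop} = 417 − 8p_{Hop} + 2p_{Go} = 0 ⇒ p_{Hop} = 52.125 + 0.25p_{Go}.
The game is symmetric, so in equilibrium p_{Go} = p_{Hop}: the reaction function gives 0.75p_{Hop} = 52.125, hence p_{Hop} = 69.5.
q_{Hop} = 353 − 4·69.5 + 2·69.5 = 214.
Profit = (69.5 − 16)·214 = 11449.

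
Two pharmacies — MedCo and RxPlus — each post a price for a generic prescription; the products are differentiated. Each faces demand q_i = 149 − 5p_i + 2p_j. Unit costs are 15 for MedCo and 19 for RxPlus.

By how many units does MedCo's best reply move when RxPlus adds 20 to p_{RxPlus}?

4

MedCo's profit: π = (p_{MedCo} − 15)(149 − 5p_{MedCo} + 2p_{RxPlus}).
∂π/∂p_{MedCo} = 224 − 10p_{MedCo} + 2p_{RxPlus} = 0 ⇒ p_{MedCo} = 22.4 + 0.2p_{RxPlus}.
The reaction-function slope is 0.2, so a 20-unit rise in p_{RxPlus} moves p_{MedCo} by 0.2 × 20 = 4. MedCo's best response rises — the actions are strategic complements.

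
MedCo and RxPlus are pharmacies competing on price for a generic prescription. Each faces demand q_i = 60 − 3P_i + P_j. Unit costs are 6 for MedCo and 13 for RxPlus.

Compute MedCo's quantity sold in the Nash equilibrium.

30.6

MedCo's profit: π = (P_{MedCo} − 6)(60 − 3P_{MedCo} + P_{RxPlus}).
∂π/∂P_{MedCo} = 78 − 6P_{MedCo} + P_{RxPlus} = 0 ⇒ P_{MedCo} = 13 + (1/6)P_{RxPlus}.
Similarly P_{RxPlus} = 16.5 + (1/6)P_{MedCo}.
Solving the two reaction functions simultaneously: (1 − (1/6)(1/6))P_{MedCo} = 13 + (1/6)·16.5, so (35/36)P_{MedCo} = 15.75 and P_{MedCo} = 16.2.
Then P_{RxPlus} = 16.5 + (1/6)·16.2 = 19.2.
q_{MedCo} = 60 − 3·16.2 + 19.2 = 30.6.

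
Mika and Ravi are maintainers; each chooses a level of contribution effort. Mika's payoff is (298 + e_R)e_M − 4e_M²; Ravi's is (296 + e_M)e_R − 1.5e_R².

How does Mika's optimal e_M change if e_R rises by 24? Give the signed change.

Expanding Mika's payoff: 298e_M + e_Re_M − 4e_M².
∂π/∂e_M = 298 + e_R − 8e_M = 0, so e_M = 37.25 + 0.125e_R.
The reaction-function slope is 0.125, so a 24-unit rise in e_R moves e_M by 0.125 × 24 = 3. Mika's best response rises — the actions are strategic complements.

3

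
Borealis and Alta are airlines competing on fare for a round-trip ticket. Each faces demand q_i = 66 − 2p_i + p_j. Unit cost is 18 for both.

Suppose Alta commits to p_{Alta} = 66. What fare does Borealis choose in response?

42

Borealis's profit: π = (p_{Borealis} − 18)(66 − 2p_{Borealis} + p_{Alta}).
∂π/∂p_{Borealis} = 102 − 4p_{Borealis} + p_{Alta} = 0 ⇒ p_{Borealis} = 25.5 + 0.25p_{Alta}.
At p_{Alta} = 66: p_{Borealis} = 25.5 + 0.25·66 = 42.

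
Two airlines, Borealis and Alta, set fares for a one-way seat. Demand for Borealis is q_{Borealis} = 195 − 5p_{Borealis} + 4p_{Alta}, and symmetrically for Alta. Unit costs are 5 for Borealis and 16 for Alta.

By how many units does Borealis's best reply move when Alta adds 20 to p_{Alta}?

8

Borealis's profit: π = (p_{Borealis} − 5)(195 − 5p_{Borealis} + 4p_{Alta}).
∂π/∂p_{Borealis} = 220 − 10p_{Borealis} + 4p_{Alta} = 0 ⇒ p_{Borealis} = 22 + 0.4p_{Alta}.
The reaction-function slope is 0.4, so a 20-unit rise in p_{Alta} moves p_{Borealis} by 0.4 × 20 = 8. Borealis's best response rises — the actions are strategic complements.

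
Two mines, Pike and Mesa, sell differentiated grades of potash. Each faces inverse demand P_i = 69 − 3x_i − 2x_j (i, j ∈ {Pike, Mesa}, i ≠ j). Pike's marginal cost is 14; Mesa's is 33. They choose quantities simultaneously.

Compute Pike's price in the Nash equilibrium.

38.1875

Mine Pike's profit: π = x_{Pike}(69 − 3x_{Pike} − 2x_{Mesa}) − 14x_{Pike}.
∂π/∂x_{Pike} = 55 − 6x_{Pike} − 2x_{Mesa} = 0 ⇒ x_{Pike} = 55/6 − (1/3)x_{Mesa}.
Similarly x_{Mesa} = 6 − (1/3)x_{Pike}.
Solving the two reaction functions simultaneously: (1 − (−1/3)(−1/3))x_{Pike} = 55/6 − (1/3)·6, so (8/9)x_{Pike} = 43/6 and x_{Pike} = 8.0625.
Then x_{Mesa} = 6 − (1/3)·8.0625 = 3.3125.
P_{Pike} = 69 − 3·8.0625 − 2·3.3125 = 38.1875.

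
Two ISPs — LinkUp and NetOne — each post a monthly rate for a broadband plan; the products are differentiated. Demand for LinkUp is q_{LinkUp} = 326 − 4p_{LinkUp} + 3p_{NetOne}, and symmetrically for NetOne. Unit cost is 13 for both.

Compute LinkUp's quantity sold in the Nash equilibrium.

250.4

LinkUp's profit: π = (p_{LinkUp} − 13)(326 − 4p_{LinkUp} + 3p_{NetOne}).
∂π/∂p_{LinkUp} = 378 − 8p_{LinkUp} + 3p_{NetOne} = 0 ⇒ p_{LinkUp} = 47.25 + 0.375p_{NetOne}.
Setting p_{LinkUp} = p_{NetOne} in the reaction function: p_{LinkUp} = 47.25 + 0.375p_{LinkUp}, so p_{LinkUp} = 47.25 / 0.625 = 75.6.
q_{LinkUp} = 326 − 4·75.6 + 3·75.6 = 250.4.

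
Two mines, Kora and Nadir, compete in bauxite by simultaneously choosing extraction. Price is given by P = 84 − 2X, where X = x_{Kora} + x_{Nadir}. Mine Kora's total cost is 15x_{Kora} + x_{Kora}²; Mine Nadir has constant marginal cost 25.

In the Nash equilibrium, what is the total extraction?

18.7

Mine Kora's profit: π = x_{Kora}(84 − 2(x_{Kora} + x_{Nadir})) − 15x_{Kora} − x_{Kora}².
∂π/∂x_{Kora} = 69 − 6x_{Kora} − 2x_{Nadir} = 0, so x_{Kora} = 11.5 − (1/3)x_{Nadir}.
For Nadir: ∂π/∂x_{Nadir} = 59 − 4x_{Nadir} − 2x_{Kora} = 0 ⇒ x_{Nadir} = 14.75 − 0.5x_{Kora}.
Solving the two reaction functions simultaneously: (1 − (−1/3)(−0.5))x_{Kora} = 11.5 − (1/3)·14.75, so (5/6)x_{Kora} = 79/12 and x_{Kora} = 7.9.
Then x_{Nadir} = 14.75 − 0.5·7.9 = 10.8.
Total extraction: 7.9 + 10.8 = 18.7.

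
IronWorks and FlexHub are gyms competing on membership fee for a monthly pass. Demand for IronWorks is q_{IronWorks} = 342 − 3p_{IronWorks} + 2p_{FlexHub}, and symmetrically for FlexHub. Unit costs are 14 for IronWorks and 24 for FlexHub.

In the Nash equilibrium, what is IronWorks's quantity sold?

IronWorks's profit: π = (p_{IronWorks} − 14)(342 − 3p_{IronWorks} + 2p_{FlexHub}).
∂π/∂p_{IronWorks} = 384 − 6p_{IronWorks} + 2p_{FlexHub} = 0 ⇒ p_{IronWorks} = 64 + (1/3)p_{FlexHub}.
Similarly p_{FlexHub} = 69 + (1/3)p_{IronWorks}.
Solving the two reaction functions simultaneously: (1 − (1/3)(1/3))p_{IronWorks} = 64 + (1/3)·69, so (8/9)p_{IronWorks} = 87 and p_{IronWorks} = 97.875.
Then p_{FlexHub} = 69 + (1/3)·97.875 = 101.625.
q_{IronWorks} = 342 − 3·97.875 + 2·101.625 = 251.625.

251.625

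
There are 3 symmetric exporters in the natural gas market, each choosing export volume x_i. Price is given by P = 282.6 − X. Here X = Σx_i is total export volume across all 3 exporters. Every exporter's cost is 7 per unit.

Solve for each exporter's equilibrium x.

A representative exporter's profit is π_i = x_i(282.6 − X) − 7x_i, with X = x_i + Σ_{j≠i} x_j.
First-order condition: 275.6 − 2x_i − Σ_{j≠i} x_j = 0.
In a symmetric equilibrium every exporter chooses the same x, so Σ_{j≠i} x_j = 2x. The condition becomes 275.6 − 4x = 0, giving x = 275.6/4 = 68.9.

68.9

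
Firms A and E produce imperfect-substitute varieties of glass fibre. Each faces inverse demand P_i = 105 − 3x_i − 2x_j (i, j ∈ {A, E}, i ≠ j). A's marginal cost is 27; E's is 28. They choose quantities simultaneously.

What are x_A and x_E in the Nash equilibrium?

Firm A's profit: π = x_A(105 − 3x_A − 2x_E) − 27x_A.
∂π/∂x_A = 78 − 6x_A − 2x_E = 0 ⇒ x_A = 13 − (1/3)x_E.
Similarly x_E = 77/6 − (1/3)x_A.
Plugging x_E into A's best response: x_A = 13 − (1/3)(77/6 − (1/3)x_A) ⇒ (8/9)x_A = 157/18, so x_A = 9.8125.
Then x_E = 77/6 − (1/3)·9.8125 = 9.5625.

9.8125, 9.5625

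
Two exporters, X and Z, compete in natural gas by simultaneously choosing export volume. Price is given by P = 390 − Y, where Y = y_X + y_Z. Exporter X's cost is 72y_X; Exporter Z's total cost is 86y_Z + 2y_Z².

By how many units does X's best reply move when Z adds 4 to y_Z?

Exporter X's profit: π = y_X(390 − (y_X + y_Z)) − 72y_X.
∂π/∂y_X = 318 − 2y_X − y_Z = 0, so y_X = 159 − 0.5y_Z.
The reaction-function slope is −0.5, so a 4-unit rise in y_Z moves y_X by −0.5 × 4 = −2. X's best response falls — the actions are strategic substitutes.

-2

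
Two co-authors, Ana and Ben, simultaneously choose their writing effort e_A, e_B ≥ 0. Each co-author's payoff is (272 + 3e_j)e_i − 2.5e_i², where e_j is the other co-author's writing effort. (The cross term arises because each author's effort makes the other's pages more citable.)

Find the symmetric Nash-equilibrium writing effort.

136

Ana's payoff is (272 + 3e_B)e_A − 2.5e_A².
∂π/∂e_A = 272 + 3e_B − 5e_A = 0, so e_A = 54.4 + 0.6e_B.
Setting e_A = e_B in the reaction function: e_A = 54.4 + 0.6e_A, so e_A = 54.4 / 0.4 = 136.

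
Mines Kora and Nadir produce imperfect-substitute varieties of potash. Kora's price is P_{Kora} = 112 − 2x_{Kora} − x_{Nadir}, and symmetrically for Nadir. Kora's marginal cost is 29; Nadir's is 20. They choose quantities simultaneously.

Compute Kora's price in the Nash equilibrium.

61

Mine Kora's profit: π = x_{Kora}(112 − 2x_{Kora} − x_{Nadir}) − 29x_{Kora}.
∂π/∂x_{Kora} = 83 − 4x_{Kora} − x_{Nadir} = 0 ⇒ x_{Kora} = 20.75 − 0.25x_{Nadir}.
Similarly x_{Nadir} = 23 − 0.25x_{Kora}.
Substituting the second reaction function into the first: x_{Kora} = 20.75 − 0.25(23 − 0.25x_{Kora}), which gives 0.9375x_{Kora} = 15 ⇒ x_{Kora} = 16.
Then x_{Nadir} = 23 − 0.25·16 = 19.
P_{Kora} = 112 − 2·16 − 19 = 61.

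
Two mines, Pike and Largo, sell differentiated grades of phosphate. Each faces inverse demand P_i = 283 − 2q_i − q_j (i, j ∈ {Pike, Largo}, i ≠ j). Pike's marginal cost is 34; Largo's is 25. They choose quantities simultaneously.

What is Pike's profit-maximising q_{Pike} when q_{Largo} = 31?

Mine Pike's profit: π = q_{Pike}(283 − 2q_{Pike} − q_{Largo}) − 34q_{Pike}.
∂π/∂q_{Pike} = 249 − 4q_{Pike} − q_{Largo} = 0 ⇒ q_{Pike} = 62.25 − 0.25q_{Largo}.
At q_{Largo} = 31: q_{Pike} = 62.25 − 0.25·31 = 54.5.

54.5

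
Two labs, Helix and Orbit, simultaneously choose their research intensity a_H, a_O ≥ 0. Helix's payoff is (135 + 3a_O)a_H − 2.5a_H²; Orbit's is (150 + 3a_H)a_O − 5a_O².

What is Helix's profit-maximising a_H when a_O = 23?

40.8

Expanding Helix's payoff: 135a_H + 3a_Oa_H − 2.5a_H².
∂π/∂a_H = 135 + 3a_O − 5a_H = 0, so a_H = 27 + 0.6a_O.
At a_O = 23: a_H = 27 + 0.6·23 = 40.8.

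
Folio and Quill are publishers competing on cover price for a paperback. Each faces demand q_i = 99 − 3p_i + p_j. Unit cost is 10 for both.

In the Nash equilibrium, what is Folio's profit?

748.92

Folio's profit: π = (p_{Folio} − 10)(99 − 3p_{Folio} + p_{Quill}).
∂π/∂p_{Folio} = 129 − 6p_{Folio} + p_{Quill} = 0 ⇒ p_{Folio} = 21.5 + (1/6)p_{Quill}.
The game is symmetric, so in equilibrium p_{Quill} = p_{Folio}: the reaction function gives (5/6)p_{Folio} = 21.5, hence p_{Folio} = 25.8.
q_{Folio} = 99 − 3·25.8 + 25.8 = 47.4.
Profit = (25.8 − 10)·47.4 = 748.92.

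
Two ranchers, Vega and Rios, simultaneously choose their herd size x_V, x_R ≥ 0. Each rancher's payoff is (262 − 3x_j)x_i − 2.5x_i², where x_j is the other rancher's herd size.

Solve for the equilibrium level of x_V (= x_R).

32.75

Vega's payoff is (262 − 3x_R)x_V − 2.5x_V².
∂π/∂x_V = 262 − 3x_R − 5x_V = 0, so x_V = 52.4 − 0.6x_R.
By symmetry x_R = x_V; substituting into the reaction function, 1.6x_V = 52.4 and x_V = 32.75.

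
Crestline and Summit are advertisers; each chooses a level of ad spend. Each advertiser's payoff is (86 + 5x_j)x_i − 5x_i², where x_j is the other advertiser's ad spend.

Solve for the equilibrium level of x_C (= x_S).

Crestline's payoff is (86 + 5x_S)x_C − 5x_C².
∂π/∂x_C = 86 + 5x_S − 10x_C = 0, so x_C = 8.6 + 0.5x_S.
By symmetry x_S = x_C; substituting into the reaction function, 0.5x_C = 8.6 and x_C = 17.2.

17.2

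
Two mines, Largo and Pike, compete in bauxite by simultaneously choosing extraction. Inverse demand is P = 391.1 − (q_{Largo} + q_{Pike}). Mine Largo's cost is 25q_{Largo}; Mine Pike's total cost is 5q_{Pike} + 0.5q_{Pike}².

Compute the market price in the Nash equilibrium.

167.44

Mine Largo's profit: π = q_{Largo}(391.1 − (q_{Largo} + q_{Pike})) − 25q_{Largo}.
∂π/∂q_{Largo} = 366.1 − 2q_{Largo} − q_{Pike} = 0, so q_{Largo} = 183.05 − 0.5q_{Pike}.
For Pike: ∂π/∂q_{Pike} = 386.1 − 3q_{Pike} − q_{Largo} = 0 ⇒ q_{Pike} = 128.7 − (1/3)q_{Largo}.
Plugging q_{Pike} into Largo's best response: q_{Largo} = 183.05 − 0.5(128.7 − (1/3)q_{Largo}) ⇒ (5/6)q_{Largo} = 118.7, so q_{Largo} = 142.44.
Then q_{Pike} = 128.7 − (1/3)·142.44 = 81.22.
Equilibrium price: P = 391.1 − 223.66 = 167.44.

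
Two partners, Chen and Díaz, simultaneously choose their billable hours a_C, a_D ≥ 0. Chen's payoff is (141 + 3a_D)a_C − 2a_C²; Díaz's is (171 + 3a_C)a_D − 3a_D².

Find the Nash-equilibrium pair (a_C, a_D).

Expanding Chen's payoff: 141a_C + 3a_Da_C − 2a_C².
∂π/∂a_C = 141 + 3a_D − 4a_C = 0, so a_C = 35.25 + 0.75a_D.
Likewise for Díaz: a_D = 28.5 + 0.5a_C.
Substituting the second reaction function into the first: a_C = 35.25 + 0.75(28.5 + 0.5a_C), which gives 0.625a_C = 56.625 ⇒ a_C = 90.6.
Then a_D = 28.5 + 0.5·90.6 = 73.8.

90.6, 73.8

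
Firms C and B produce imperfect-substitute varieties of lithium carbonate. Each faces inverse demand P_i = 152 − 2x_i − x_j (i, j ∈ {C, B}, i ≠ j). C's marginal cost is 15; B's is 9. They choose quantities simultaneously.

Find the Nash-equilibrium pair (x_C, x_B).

Firm C's profit: π = x_C(152 − 2x_C − x_B) − 15x_C.
∂π/∂x_C = 137 − 4x_C − x_B = 0 ⇒ x_C = 34.25 − 0.25x_B.
Similarly x_B = 35.75 − 0.25x_C.
Solving the two reaction functions simultaneously: (1 − (−0.25)(−0.25))x_C = 34.25 − 0.25·35.75, so 0.9375x_C = 25.3125 and x_C = 27.
Then x_B = 35.75 − 0.25·27 = 29.

27, 29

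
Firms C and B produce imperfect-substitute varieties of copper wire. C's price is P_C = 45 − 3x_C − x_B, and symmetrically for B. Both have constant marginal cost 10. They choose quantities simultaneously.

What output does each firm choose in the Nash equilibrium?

5

Firm C's profit: π = x_C(45 − 3x_C − x_B) − 10x_C.
∂π/∂x_C = 35 − 6x_C − x_B = 0 ⇒ x_C = 35/6 − (1/6)x_B.
The game is symmetric, so in equilibrium x_B = x_C: the reaction function gives (7/6)x_C = 35/6, hence x_C = 5.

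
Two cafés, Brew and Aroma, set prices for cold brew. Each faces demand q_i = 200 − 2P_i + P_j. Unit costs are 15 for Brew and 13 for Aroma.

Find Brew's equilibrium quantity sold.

122.8

Brew's profit: π = (P_{Brew} − 15)(200 − 2P_{Brew} + P_{Aroma}).
∂π/∂P_{Brew} = 230 − 4P_{Brew} + P_{Aroma} = 0 ⇒ P_{Brew} = 57.5 + 0.25P_{Aroma}.
Similarly P_{Aroma} = 56.5 + 0.25P_{Brew}.
Plugging P_{Aroma} into Brew's best response: P_{Brew} = 57.5 + 0.25(56.5 + 0.25P_{Brew}) ⇒ 0.9375P_{Brew} = 71.625, so P_{Brew} = 76.4.
Then P_{Aroma} = 56.5 + 0.25·76.4 = 75.6.
q_{Brew} = 200 − 2·76.4 + 75.6 = 122.8.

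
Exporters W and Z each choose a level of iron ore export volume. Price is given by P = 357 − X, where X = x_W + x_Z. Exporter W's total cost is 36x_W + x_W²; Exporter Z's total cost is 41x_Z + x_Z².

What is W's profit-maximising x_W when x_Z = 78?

Exporter W's profit: π = x_W(357 − (x_W + x_Z)) − 36x_W − x_W².
∂π/∂x_W = 321 − 4x_W − x_Z = 0, so x_W = 80.25 − 0.25x_Z.
At x_Z = 78: x_W = 80.25 − 0.25·78 = 60.75.

60.75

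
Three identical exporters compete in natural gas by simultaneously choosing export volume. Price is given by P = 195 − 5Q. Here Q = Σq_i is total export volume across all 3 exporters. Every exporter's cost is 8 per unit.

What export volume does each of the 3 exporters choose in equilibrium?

A representative exporter's profit is π_i = q_i(195 − 5Q) − 8q_i, with Q = q_i + Σ_{j≠i} q_j.
First-order condition: 187 − 10q_i − 5Σ_{j≠i} q_j = 0.
Imposing symmetry (q_j = q for all j) turns Σ_{j≠i} q_j into 2q, so 187 = 20q and q = 9.35.

9.35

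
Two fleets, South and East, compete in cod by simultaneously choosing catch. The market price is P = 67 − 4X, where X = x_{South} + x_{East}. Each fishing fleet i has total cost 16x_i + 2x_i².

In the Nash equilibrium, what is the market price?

41.5

Fishing fleet South's profit: π = x_{South}(67 − 4(x_{South} + x_{East})) − 16x_{South} − 2x_{South}².
∂π/∂x_{South} = 51 − 12x_{South} − 4x_{East} = 0, so x_{South} = 4.25 − (1/3)x_{East}.
The game is symmetric, so in equilibrium x_{East} = x_{South}: the reaction function gives (4/3)x_{South} = 4.25, hence x_{South} = 3.1875.
Equilibrium price: P = 67 − 4·6.375 = 41.5.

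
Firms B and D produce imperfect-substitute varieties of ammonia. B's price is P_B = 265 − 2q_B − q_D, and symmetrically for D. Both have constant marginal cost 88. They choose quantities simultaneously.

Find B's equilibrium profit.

Firm B's profit: π = q_B(265 − 2q_B − q_D) − 88q_B.
∂π/∂q_B = 177 − 4q_B − q_D = 0 ⇒ q_B = 44.25 − 0.25q_D.
The game is symmetric, so in equilibrium q_D = q_B: the reaction function gives 1.25q_B = 44.25, hence q_B = 35.4.
P_B = 265 − 2·35.4 − 35.4 = 158.8.
Profit = (158.8 − 88)·35.4 = 2506.32.

2506.32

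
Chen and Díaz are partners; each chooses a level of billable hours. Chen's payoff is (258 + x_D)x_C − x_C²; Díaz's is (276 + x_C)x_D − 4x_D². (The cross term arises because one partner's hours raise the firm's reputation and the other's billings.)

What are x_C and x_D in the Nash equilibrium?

156, 54

Expanding Chen's payoff: 258x_C + x_Dx_C − x_C².
∂π/∂x_C = 258 + x_D − 2x_C = 0, so x_C = 129 + 0.5x_D.
Likewise for Díaz: x_D = 34.5 + 0.125x_C.
Solving the two reaction functions simultaneously: (1 − (0.5)(0.125))x_C = 129 + 0.5·34.5, so 0.9375x_C = 146.25 and x_C = 156.
Then x_D = 34.5 + 0.125·156 = 54.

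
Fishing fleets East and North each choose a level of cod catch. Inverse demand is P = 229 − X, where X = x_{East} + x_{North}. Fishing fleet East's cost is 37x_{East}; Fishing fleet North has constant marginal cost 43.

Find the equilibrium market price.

103

Fishing fleet East's profit: π = x_{East}(229 − (x_{East} + x_{North})) − 37x_{East}.
∂π/∂x_{East} = 192 − 2x_{East} − x_{North} = 0, so x_{East} = 96 − 0.5x_{North}.
By the same steps for North: x_{North} = 93 − 0.5x_{East}.
Solving the two reaction functions simultaneously: (1 − (−0.5)(−0.5))x_{East} = 96 − 0.5·93, so 0.75x_{East} = 49.5 and x_{East} = 66.
Then x_{North} = 93 − 0.5·66 = 60.
Equilibrium price: P = 229 − 126 = 103.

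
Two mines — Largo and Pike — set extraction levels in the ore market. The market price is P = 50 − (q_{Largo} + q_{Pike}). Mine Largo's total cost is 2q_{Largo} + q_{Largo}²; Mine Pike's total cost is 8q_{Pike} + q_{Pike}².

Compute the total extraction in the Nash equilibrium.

Mine Largo's profit: π = q_{Largo}(50 − (q_{Largo} + q_{Pike})) − 2q_{Largo} − q_{Largo}².
∂π/∂q_{Largo} = 48 − 4q_{Largo} − q_{Pike} = 0, so q_{Largo} = 12 − 0.25q_{Pike}.
By the same steps for Pike: q_{Pike} = 10.5 − 0.25q_{Largo}.
Substituting the second reaction function into the first: q_{Largo} = 12 − 0.25(10.5 − 0.25q_{Largo}), which gives 0.9375q_{Largo} = 9.375 ⇒ q_{Largo} = 10.
Then q_{Pike} = 10.5 − 0.25·10 = 8.
Total extraction: 10 + 8 = 18.

18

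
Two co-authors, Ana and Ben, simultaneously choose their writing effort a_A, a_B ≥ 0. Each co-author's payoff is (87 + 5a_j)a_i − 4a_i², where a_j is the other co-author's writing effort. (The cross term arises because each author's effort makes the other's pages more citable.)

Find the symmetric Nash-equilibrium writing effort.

Ana's payoff is (87 + 5a_B)a_A − 4a_A².
∂π/∂a_A = 87 + 5a_B − 8a_A = 0, so a_A = 10.875 + 0.625a_B.
Setting a_A = a_B in the reaction function: a_A = 10.875 + 0.625a_A, so a_A = 10.875 / 0.375 = 29.

29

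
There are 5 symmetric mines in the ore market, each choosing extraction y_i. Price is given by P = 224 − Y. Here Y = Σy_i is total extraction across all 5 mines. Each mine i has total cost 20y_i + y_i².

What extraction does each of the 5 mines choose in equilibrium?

25.5

A representative mine's profit is π_i = y_i(224 − Y) − 20y_i − y_i², with Y = y_i + Σ_{j≠i} y_j.
First-order condition: 204 − 4y_i − Σ_{j≠i} y_j = 0.
With identical mines, set every y_j = y: then 204 − 4y − 4y = 0, i.e. y = 204/8 = 25.5.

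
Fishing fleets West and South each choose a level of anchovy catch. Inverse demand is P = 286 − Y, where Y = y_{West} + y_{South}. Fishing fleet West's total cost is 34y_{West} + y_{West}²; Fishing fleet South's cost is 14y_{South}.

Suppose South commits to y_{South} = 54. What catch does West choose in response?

49.5

Fishing fleet West's profit: π = y_{West}(286 − (y_{West} + y_{South})) − 34y_{West} − y_{West}².
∂π/∂y_{West} = 252 − 4y_{West} − y_{South} = 0, so y_{West} = 63 − 0.25y_{South}.
At y_{South} = 54: y_{West} = 63 − 0.25·54 = 49.5.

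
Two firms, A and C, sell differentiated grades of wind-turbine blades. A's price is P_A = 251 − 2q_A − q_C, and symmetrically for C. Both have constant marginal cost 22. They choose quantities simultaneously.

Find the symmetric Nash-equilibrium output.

45.8

Firm A's profit: π = q_A(251 − 2q_A − q_C) − 22q_A.
∂π/∂q_A = 229 − 4q_A − q_C = 0 ⇒ q_A = 57.25 − 0.25q_C.
The game is symmetric, so in equilibrium q_C = q_A: the reaction function gives 1.25q_A = 57.25, hence q_A = 45.8.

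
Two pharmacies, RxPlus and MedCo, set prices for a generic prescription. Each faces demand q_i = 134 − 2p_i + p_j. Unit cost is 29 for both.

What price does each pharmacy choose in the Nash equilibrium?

64

RxPlus's profit: π = (p_{RxPlus} − 29)(134 − 2p_{RxPlus} + p_{MedCo}).
∂π/∂p_{RxPlus} = 192 − 4p_{RxPlus} + p_{MedCo} = 0 ⇒ p_{RxPlus} = 48 + 0.25p_{MedCo}.
The game is symmetric, so in equilibrium p_{MedCo} = p_{RxPlus}: the reaction function gives 0.75p_{RxPlus} = 48, hence p_{RxPlus} = 64.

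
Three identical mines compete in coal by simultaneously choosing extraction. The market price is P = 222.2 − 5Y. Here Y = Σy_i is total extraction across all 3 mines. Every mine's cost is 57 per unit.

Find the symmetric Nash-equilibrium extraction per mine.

A representative mine's profit is π_i = y_i(222.2 − 5Y) − 57y_i, with Y = y_i + Σ_{j≠i} y_j.
First-order condition: 165.2 − 10y_i − 5Σ_{j≠i} y_j = 0.
Imposing symmetry (y_j = y for all j) turns Σ_{j≠i} y_j into 2y, so 165.2 = 20y and y = 8.26.

8.26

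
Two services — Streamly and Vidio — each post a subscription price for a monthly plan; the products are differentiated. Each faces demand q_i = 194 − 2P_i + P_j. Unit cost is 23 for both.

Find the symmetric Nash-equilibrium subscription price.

80

Streamly's profit: π = (P_{Streamly} − 23)(194 − 2P_{Streamly} + P_{Vidio}).
∂π/∂P_{Streamly} = 240 − 4P_{Streamly} + P_{Vidio} = 0 ⇒ P_{Streamly} = 60 + 0.25P_{Vidio}.
Setting P_{Streamly} = P_{Vidio} in the reaction function: P_{Streamly} = 60 + 0.25P_{Streamly}, so P_{Streamly} = 60 / 0.75 = 80.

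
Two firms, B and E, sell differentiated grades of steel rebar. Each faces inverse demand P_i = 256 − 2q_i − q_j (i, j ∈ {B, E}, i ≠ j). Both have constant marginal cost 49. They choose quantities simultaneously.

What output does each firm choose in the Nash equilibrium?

41.4

Firm B's profit: π = q_B(256 − 2q_B − q_E) − 49q_B.
∂π/∂q_B = 207 − 4q_B − q_E = 0 ⇒ q_B = 51.75 − 0.25q_E.
The game is symmetric, so in equilibrium q_E = q_B: the reaction function gives 1.25q_B = 51.75, hence q_B = 41.4.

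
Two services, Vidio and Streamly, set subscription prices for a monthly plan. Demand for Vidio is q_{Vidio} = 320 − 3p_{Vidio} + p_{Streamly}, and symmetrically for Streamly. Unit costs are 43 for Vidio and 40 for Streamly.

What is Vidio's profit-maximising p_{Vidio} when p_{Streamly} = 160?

101.5

Vidio's profit: π = (p_{Vidio} − 43)(320 − 3p_{Vidio} + p_{Streamly}).
∂π/∂p_{Vidio} = 449 − 6p_{Vidio} + p_{Streamly} = 0 ⇒ p_{Vidio} = 449/6 + (1/6)p_{Streamly}.
At p_{Streamly} = 160: p_{Vidio} = 449/6 + (1/6)·160 = 101.5.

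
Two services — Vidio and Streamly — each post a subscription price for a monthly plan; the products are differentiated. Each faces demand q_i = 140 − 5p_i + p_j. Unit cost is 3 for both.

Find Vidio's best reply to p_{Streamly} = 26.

18.1

Vidio's profit: π = (p_{Vidio} − 3)(140 − 5p_{Vidio} + p_{Streamly}).
∂π/∂p_{Vidio} = 155 − 10p_{Vidio} + p_{Streamly} = 0 ⇒ p_{Vidio} = 15.5 + 0.1p_{Streamly}.
At p_{Streamly} = 26: p_{Vidio} = 15.5 + 0.1·26 = 18.1.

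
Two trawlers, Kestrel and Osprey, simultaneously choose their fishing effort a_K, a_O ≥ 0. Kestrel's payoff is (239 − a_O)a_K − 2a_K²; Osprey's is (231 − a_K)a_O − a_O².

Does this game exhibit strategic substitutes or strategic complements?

strategic substitutes

Expanding Kestrel's payoff: 239a_K − a_Oa_K − 2a_K².
∂π/∂a_K = 239 − a_O − 4a_K = 0, so a_K = 59.75 − 0.25a_O.
The best-response slope da_K/da_O = −0.25 < 0: the reaction function is downward-sloping, so the choices are strategic substitutes.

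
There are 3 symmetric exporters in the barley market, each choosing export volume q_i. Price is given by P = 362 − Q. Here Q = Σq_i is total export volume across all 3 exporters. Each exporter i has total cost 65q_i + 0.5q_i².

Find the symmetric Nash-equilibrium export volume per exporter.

59.4

A representative exporter's profit is π_i = q_i(362 − Q) − 65q_i − 0.5q_i², with Q = q_i + Σ_{j≠i} q_j.
First-order condition: 297 − 3q_i − Σ_{j≠i} q_j = 0.
With identical exporters, set every q_j = q: then 297 − 3q − 2q = 0, i.e. q = 297/5 = 59.4.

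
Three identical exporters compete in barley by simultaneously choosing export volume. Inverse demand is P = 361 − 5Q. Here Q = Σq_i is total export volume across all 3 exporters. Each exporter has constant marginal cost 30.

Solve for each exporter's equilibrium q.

A representative exporter's profit is π_i = q_i(361 − 5Q) − 30q_i, with Q = q_i + Σ_{j≠i} q_j.
First-order condition: 331 − 10q_i − 5Σ_{j≠i} q_j = 0.
With identical exporters, set every q_j = q: then 331 − 10q − 10q = 0, i.e. q = 331/20 = 16.55.

16.55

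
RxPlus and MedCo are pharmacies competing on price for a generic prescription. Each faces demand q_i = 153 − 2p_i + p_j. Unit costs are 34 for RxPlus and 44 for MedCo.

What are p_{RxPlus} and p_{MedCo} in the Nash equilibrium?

75, 79

RxPlus's profit: π = (p_{RxPlus} − 34)(153 − 2p_{RxPlus} + p_{MedCo}).
∂π/∂p_{RxPlus} = 221 − 4p_{RxPlus} + p_{MedCo} = 0 ⇒ p_{RxPlus} = 55.25 + 0.25p_{MedCo}.
Similarly p_{MedCo} = 60.25 + 0.25p_{RxPlus}.
Solving the two reaction functions simultaneously: (1 − (0.25)(0.25))p_{RxPlus} = 55.25 + 0.25·60.25, so 0.9375p_{RxPlus} = 70.3125 and p_{RxPlus} = 75.
Then p_{MedCo} = 60.25 + 0.25·75 = 79.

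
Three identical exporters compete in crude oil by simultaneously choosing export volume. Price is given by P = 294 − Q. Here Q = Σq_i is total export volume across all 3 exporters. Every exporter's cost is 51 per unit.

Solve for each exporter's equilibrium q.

A representative exporter's profit is π_i = q_i(294 − Q) − 51q_i, with Q = q_i + Σ_{j≠i} q_j.
First-order condition: 243 − 2q_i − Σ_{j≠i} q_j = 0.
With identical exporters, set every q_j = q: then 243 − 2q − 2q = 0, i.e. q = 243/4 = 60.75.

60.75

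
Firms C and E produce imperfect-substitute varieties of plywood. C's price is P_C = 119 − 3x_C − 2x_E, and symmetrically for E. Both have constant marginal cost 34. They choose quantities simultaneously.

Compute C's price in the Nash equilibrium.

Firm C's profit: π = x_C(119 − 3x_C − 2x_E) − 34x_C.
∂π/∂x_C = 85 − 6x_C − 2x_E = 0 ⇒ x_C = 85/6 − (1/3)x_E.
By symmetry x_E = x_C; substituting into the reaction function, (4/3)x_C = 85/6 and x_C = 10.625.
P_C = 119 − 3·10.625 − 2·10.625 = 65.875.

65.875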